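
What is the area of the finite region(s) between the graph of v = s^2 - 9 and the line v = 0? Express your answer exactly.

36

The curve meets the s-axis where s^2 - 9 = 0, i.e. (s - 3)*(s + 3) = 0, at s = -3, 3.
On [-3, 3] the curve lies below the axis; ∫[-3,3] (s^2 - 9) ds = -36, giving area 36.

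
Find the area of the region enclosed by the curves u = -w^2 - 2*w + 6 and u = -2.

Both boundary curves give u as a function of w, so integrate with respect to w. Setting them equal: -w^2 - 2*w + 8 = 0, i.e. -(w - 2)*(w + 4) = 0, so they meet at w = -4, 2.
For w in [-4, 2], u = -w^2 - 2*w + 6 is on the right; area = ∫[-4,2] (-w^2 - 2*w + 8) dw = 36.

36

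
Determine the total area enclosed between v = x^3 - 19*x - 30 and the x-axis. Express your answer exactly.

The curve meets the x-axis where x^3 - 19*x - 30 = 0, i.e. (x - 5)*(x + 2)*(x + 3) = 0, at x = -3, -2, 5.
On [-3, -2] the curve lies above the axis; ∫[-3,-2] (x^3 - 19*x - 30) dx = 5/4, giving area 5/4.
On [-2, 5] the curve lies below the axis; ∫[-2,5] (x^3 - 19*x - 30) dx = -1029/4, giving area 1029/4.
Total area = 5/4 + 1029/4 = 517/2.

517/2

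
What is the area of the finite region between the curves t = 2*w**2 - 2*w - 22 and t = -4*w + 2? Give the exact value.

343/3

Both boundary curves give t as a function of w, so integrate with respect to w. Setting them equal: 2*w**2 + 2*w - 24 = 0, i.e. 2*(w - 3)*(w + 4) = 0, so they meet at w = -4, 3.
For w in [-4, 3], t = 2*w**2 - 2*w - 22 is on the left; area = ∫[-4,3] (-(2*w**2 + 2*w - 24)) dw = 343/3.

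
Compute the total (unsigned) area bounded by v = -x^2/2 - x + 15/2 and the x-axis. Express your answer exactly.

128/3

The curve meets the x-axis where -x^2/2 - x + 15/2 = 0, i.e. -(x - 3)*(x + 5)/2 = 0, at x = -5, 3.
On [-5, 3] the curve lies above the axis; ∫[-5,3] (-x^2/2 - x + 15/2) dx = 128/3, giving area 128/3.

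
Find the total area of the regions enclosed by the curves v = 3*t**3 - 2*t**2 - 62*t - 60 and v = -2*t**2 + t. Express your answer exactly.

Set the curves equal: 3*t**3 - 2*t**2 - 62*t - 60 = -2*t**2 + t, so 3*t**3 - 63*t - 60 = 0, which factors as 3*(t - 5)*(t + 1)*(t + 4) = 0. The curves meet at t = -4, -1, 5.
On [-4, -1], v = 3*t**3 - 2*t**2 - 62*t - 60 is on top; that piece has area ∫[-4,-1] (3*t**3 - 63*t - 60) dt = 405/4.
On [-1, 5], v = -2*t**2 + t is on top; that piece has area ∫[-1,5] (-(3*t**3 - 63*t - 60)) dt = 648.
Total enclosed area = 405/4 + 648 = 2997/4.

2997/4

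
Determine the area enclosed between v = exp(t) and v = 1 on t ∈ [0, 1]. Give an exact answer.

On [0, 1], (exp(t)) - (1) = exp(t) - 1 is ≥ 0 throughout, so the area is a single integral of |exp(t) - 1|.
∫[0,1] (exp(t) - 1) dt = -2 + exp(1).

-2 + exp(1)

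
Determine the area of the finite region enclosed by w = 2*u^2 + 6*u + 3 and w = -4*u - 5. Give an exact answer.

9

Set the curves equal: 2*u^2 + 6*u + 3 = -4*u - 5, so 2*u^2 + 10*u + 8 = 0, which factors as 2*(u + 1)*(u + 4) = 0. The curves meet at u = -4, -1.
On [-4, -1], w = -4*u - 5 is on top; that piece has area ∫[-4,-1] (-(2*u^2 + 10*u + 8)) du = 9.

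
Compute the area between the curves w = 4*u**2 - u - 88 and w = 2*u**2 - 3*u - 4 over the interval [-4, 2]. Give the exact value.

On [-4, 2], (4*u**2 - u - 88) - (2*u**2 - 3*u - 4) = 2*u**2 + 2*u - 84 is ≤ 0 throughout, so the area is a single integral of |2*u**2 + 2*u - 84|.
∫[-4,2] (2*u**2 + 2*u - 84) du = -468; the area of that piece is 468.

468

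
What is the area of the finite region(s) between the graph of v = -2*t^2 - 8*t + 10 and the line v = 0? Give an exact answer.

72

The curve meets the t-axis where -2*t^2 - 8*t + 10 = 0, i.e. -2*(t - 1)*(t + 5) = 0, at t = -5, 1.
On [-5, 1] the curve lies above the axis; ∫[-5,1] (-2*t^2 - 8*t + 10) dt = 72, giving area 72.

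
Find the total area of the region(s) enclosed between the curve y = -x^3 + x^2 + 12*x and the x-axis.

937/12

The curve meets the x-axis where -x^3 + x^2 + 12*x = 0, i.e. -x*(x - 4)*(x + 3) = 0, at x = -3, 0, 4.
On [-3, 0] the curve lies below the axis; ∫[-3,0] (-x^3 + x^2 + 12*x) dx = -99/4, giving area 99/4.
On [0, 4] the curve lies above the axis; ∫[0,4] (-x^3 + x^2 + 12*x) dx = 160/3, giving area 160/3.
Total area = 99/4 + 160/3 = 937/12.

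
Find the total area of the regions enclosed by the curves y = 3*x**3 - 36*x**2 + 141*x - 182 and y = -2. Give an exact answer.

Set the curves equal: 3*x**3 - 36*x**2 + 141*x - 182 = -2, so 3*x**3 - 36*x**2 + 141*x - 180 = 0, which factors as 3*(x - 5)*(x - 4)*(x - 3) = 0. The curves meet at x = 3, 4, 5.
On [3, 4], y = 3*x**3 - 36*x**2 + 141*x - 182 is on top; that piece has area ∫[3,4] (3*x**3 - 36*x**2 + 141*x - 180) dx = 3/4.
On [4, 5], y = -2 is on top; that piece has area ∫[4,5] (-(3*x**3 - 36*x**2 + 141*x - 180)) dx = 3/4.
Total enclosed area = 3/4 + 3/4 = 3/2.

3/2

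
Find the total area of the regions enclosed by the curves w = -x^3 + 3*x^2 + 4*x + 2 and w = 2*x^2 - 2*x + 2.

Set the curves equal: -x^3 + 3*x^2 + 4*x + 2 = 2*x^2 - 2*x + 2, so -x^3 + x^2 + 6*x = 0, which factors as -x*(x - 3)*(x + 2) = 0. The curves meet at x = -2, 0, 3.
On [-2, 0], w = 2*x^2 - 2*x + 2 is on top; that piece has area ∫[-2,0] (-(-x^3 + x^2 + 6*x)) dx = 16/3.
On [0, 3], w = -x^3 + 3*x^2 + 4*x + 2 is on top; that piece has area ∫[0,3] (-x^3 + x^2 + 6*x) dx = 63/4.
Total enclosed area = 16/3 + 63/4 = 253/12.

253/12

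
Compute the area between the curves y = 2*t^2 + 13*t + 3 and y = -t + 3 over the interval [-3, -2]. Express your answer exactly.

On [-3, -2], (2*t^2 + 13*t + 3) - (-t + 3) = 2*t^2 + 14*t is ≤ 0 throughout, so the area is a single integral of |2*t^2 + 14*t|.
∫[-3,-2] (2*t^2 + 14*t) dt = -67/3; the area of that piece is 67/3.

67/3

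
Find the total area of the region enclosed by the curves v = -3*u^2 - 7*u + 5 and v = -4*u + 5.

1/2

Set the curves equal: -3*u^2 - 7*u + 5 = -4*u + 5, so -3*u^2 - 3*u = 0, which factors as -3*u*(u + 1) = 0. The curves meet at u = -1, 0.
On [-1, 0], v = -3*u^2 - 7*u + 5 is on top; that piece has area ∫[-1,0] (-3*u^2 - 3*u) du = 1/2.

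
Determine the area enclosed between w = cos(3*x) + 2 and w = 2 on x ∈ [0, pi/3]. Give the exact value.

The difference (cos(3*x) + 2) - (2) = cos(3*x) changes sign at x = pi/6 inside [0, pi/3], so split the integral there.
∫[0,pi/6] (cos(3*x)) dx = 1/3.
∫[pi/6,pi/3] (cos(3*x)) dx = -1/3; the area of that piece is 1/3.
Total area = 1/3 + 1/3 = 2/3.

2/3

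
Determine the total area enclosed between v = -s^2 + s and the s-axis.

The curve meets the s-axis where -s^2 + s = 0, i.e. -s*(s - 1) = 0, at s = 0, 1.
On [0, 1] the curve lies above the axis; ∫[0,1] (-s^2 + s) ds = 1/6, giving area 1/6.

1/6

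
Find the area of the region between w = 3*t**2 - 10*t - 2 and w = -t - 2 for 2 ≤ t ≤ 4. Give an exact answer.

The difference (3*t**2 - 10*t - 2) - (-t - 2) = 3*t**2 - 9*t changes sign at t = 3 inside [2, 4], so split the integral there.
∫[2,3] (3*t**2 - 9*t) dt = -7/2; the area of that piece is 7/2.
∫[3,4] (3*t**2 - 9*t) dt = 11/2.
Total area = 7/2 + 11/2 = 9.

9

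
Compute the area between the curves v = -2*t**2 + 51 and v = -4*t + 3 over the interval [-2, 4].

On [-2, 4], (-2*t**2 + 51) - (-4*t + 3) = -2*t**2 + 4*t + 48 is ≥ 0 throughout, so the area is a single integral of |-2*t**2 + 4*t + 48|.
∫[-2,4] (-2*t**2 + 4*t + 48) dt = 264.

264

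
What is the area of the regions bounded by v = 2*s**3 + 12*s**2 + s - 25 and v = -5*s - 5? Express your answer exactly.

Set the curves equal: 2*s**3 + 12*s**2 + s - 25 = -5*s - 5, so 2*s**3 + 12*s**2 + 6*s - 20 = 0, which factors as 2*(s - 1)*(s + 2)*(s + 5) = 0. The curves meet at s = -5, -2, 1.
On [-5, -2], v = 2*s**3 + 12*s**2 + s - 25 is on top; that piece has area ∫[-5,-2] (2*s**3 + 12*s**2 + 6*s - 20) ds = 81/2.
On [-2, 1], v = -5*s - 5 is on top; that piece has area ∫[-2,1] (-(2*s**3 + 12*s**2 + 6*s - 20)) ds = 81/2.
Total enclosed area = 81/2 + 81/2 = 81.

81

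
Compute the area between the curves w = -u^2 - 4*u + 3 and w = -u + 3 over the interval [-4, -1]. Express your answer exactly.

The difference (-u^2 - 4*u + 3) - (-u + 3) = -u^2 - 3*u changes sign at u = -3 inside [-4, -1], so split the integral there.
∫[-4,-3] (-u^2 - 3*u) du = -11/6; the area of that piece is 11/6.
∫[-3,-1] (-u^2 - 3*u) du = 10/3.
Total area = 11/6 + 10/3 = 31/6.

31/6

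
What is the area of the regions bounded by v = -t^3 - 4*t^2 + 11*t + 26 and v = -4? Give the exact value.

863/6

Set the curves equal: -t^3 - 4*t^2 + 11*t + 26 = -4, so -t^3 - 4*t^2 + 11*t + 30 = 0, which factors as -(t - 3)*(t + 2)*(t + 5) = 0. The curves meet at t = -5, -2, 3.
On [-5, -2], v = -4 is on top; that piece has area ∫[-5,-2] (-(-t^3 - 4*t^2 + 11*t + 30)) dt = 117/4.
On [-2, 3], v = -t^3 - 4*t^2 + 11*t + 26 is on top; that piece has area ∫[-2,3] (-t^3 - 4*t^2 + 11*t + 30) dt = 1375/12.
Total enclosed area = 117/4 + 1375/12 = 863/6.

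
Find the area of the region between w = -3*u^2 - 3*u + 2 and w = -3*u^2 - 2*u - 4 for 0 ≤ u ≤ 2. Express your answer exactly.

On [0, 2], (-3*u^2 - 3*u + 2) - (-3*u^2 - 2*u - 4) = -u + 6 is ≥ 0 throughout, so the area is a single integral of |-u + 6|.
∫[0,2] (-u + 6) du = 10.

10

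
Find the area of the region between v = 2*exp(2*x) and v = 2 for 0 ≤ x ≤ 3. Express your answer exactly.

On [0, 3], (2*exp(2*x)) - (2) = 2*exp(2*x) - 2 is ≥ 0 throughout, so the area is a single integral of |2*exp(2*x) - 2|.
∫[0,3] (2*exp(2*x) - 2) dx = -7 + exp(6).

-7 + exp(6)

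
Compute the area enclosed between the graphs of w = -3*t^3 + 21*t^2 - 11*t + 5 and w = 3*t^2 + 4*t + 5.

393/4

Set the curves equal: -3*t^3 + 21*t^2 - 11*t + 5 = 3*t^2 + 4*t + 5, so -3*t^3 + 18*t^2 - 15*t = 0, which factors as -3*t*(t - 5)*(t - 1) = 0. The curves meet at t = 0, 1, 5.
On [0, 1], w = 3*t^2 + 4*t + 5 is on top; that piece has area ∫[0,1] (-(-3*t^3 + 18*t^2 - 15*t)) dt = 9/4.
On [1, 5], w = -3*t^3 + 21*t^2 - 11*t + 5 is on top; that piece has area ∫[1,5] (-3*t^3 + 18*t^2 - 15*t) dt = 96.
Total enclosed area = 9/4 + 96 = 393/4.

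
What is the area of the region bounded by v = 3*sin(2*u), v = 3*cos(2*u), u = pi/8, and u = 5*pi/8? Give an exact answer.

3*sqrt(2)

On [pi/8, 5*pi/8], (3*sin(2*u)) - (3*cos(2*u)) = 3*sin(2*u) - 3*cos(2*u) is ≥ 0 throughout, so the area is a single integral of |3*sin(2*u) - 3*cos(2*u)|.
∫[pi/8,5*pi/8] (3*sin(2*u) - 3*cos(2*u)) du = 3*sqrt(2).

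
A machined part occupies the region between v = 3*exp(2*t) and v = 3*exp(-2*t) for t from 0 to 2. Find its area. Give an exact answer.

On [0, 2], (3*exp(2*t)) - (3*exp(-2*t)) = 3*exp(2*t) - 3*exp(-2*t) is ≥ 0 throughout, so the area is a single integral of |3*exp(2*t) - 3*exp(-2*t)|.
∫[0,2] (3*exp(2*t) - 3*exp(-2*t)) dt = -3 + 3*exp(-4)/2 + 3*exp(4)/2.

-3 + 3*exp(-4)/2 + 3*exp(4)/2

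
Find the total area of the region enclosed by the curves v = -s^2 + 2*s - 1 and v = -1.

Set the curves equal: -s^2 + 2*s - 1 = -1, so -s^2 + 2*s = 0, which factors as -s*(s - 2) = 0. The curves meet at s = 0, 2.
On [0, 2], v = -s^2 + 2*s - 1 is on top; that piece has area ∫[0,2] (-s^2 + 2*s) ds = 4/3.

4/3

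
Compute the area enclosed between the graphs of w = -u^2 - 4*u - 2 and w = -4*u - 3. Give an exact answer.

4/3

Set the curves equal: -u^2 - 4*u - 2 = -4*u - 3, so -u^2 + 1 = 0, which factors as -(u - 1)*(u + 1) = 0. The curves meet at u = -1, 1.
On [-1, 1], w = -u^2 - 4*u - 2 is on top; that piece has area ∫[-1,1] (-u^2 + 1) du = 4/3.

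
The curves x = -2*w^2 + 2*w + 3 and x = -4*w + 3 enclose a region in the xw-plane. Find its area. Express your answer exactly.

9

Both boundary curves give x as a function of w, so integrate with respect to w. Setting them equal: -2*w^2 + 6*w = 0, i.e. -2*w*(w - 3) = 0, so they meet at w = 0, 3.
For w in [0, 3], x = -2*w^2 + 2*w + 3 is on the right; area = ∫[0,3] (-2*w^2 + 6*w) dw = 9.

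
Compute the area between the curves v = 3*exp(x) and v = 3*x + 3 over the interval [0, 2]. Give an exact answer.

-15 + 3*exp(2)

On [0, 2], (3*exp(x)) - (3*x + 3) = -3*x + 3*exp(x) - 3 is ≥ 0 throughout, so the area is a single integral of |-3*x + 3*exp(x) - 3|.
∫[0,2] (-3*x + 3*exp(x) - 3) dx = -15 + 3*exp(2).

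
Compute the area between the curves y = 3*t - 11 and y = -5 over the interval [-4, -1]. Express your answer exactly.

On [-4, -1], (3*t - 11) - (-5) = 3*t - 6 is ≤ 0 throughout, so the area is a single integral of |3*t - 6|.
∫[-4,-1] (3*t - 6) dt = -81/2; the area of that piece is 81/2.

81/2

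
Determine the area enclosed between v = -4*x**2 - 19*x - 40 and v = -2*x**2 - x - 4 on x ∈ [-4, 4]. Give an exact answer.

The difference (-4*x**2 - 19*x - 40) - (-2*x**2 - x - 4) = -2*x**2 - 18*x - 36 changes sign at x = -3 inside [-4, 4], so split the integral there.
∫[-4,-3] (-2*x**2 - 18*x - 36) dx = 7/3.
∫[-3,4] (-2*x**2 - 18*x - 36) dx = -1127/3; the area of that piece is 1127/3.
Total area = 7/3 + 1127/3 = 378.

378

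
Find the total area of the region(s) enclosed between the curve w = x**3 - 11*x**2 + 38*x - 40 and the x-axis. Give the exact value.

The curve meets the x-axis where x**3 - 11*x**2 + 38*x - 40 = 0, i.e. (x - 5)*(x - 4)*(x - 2) = 0, at x = 2, 4, 5.
On [2, 4] the curve lies above the axis; ∫[2,4] (x**3 - 11*x**2 + 38*x - 40) dx = 8/3, giving area 8/3.
On [4, 5] the curve lies below the axis; ∫[4,5] (x**3 - 11*x**2 + 38*x - 40) dx = -5/12, giving area 5/12.
Total area = 8/3 + 5/12 = 37/12.

37/12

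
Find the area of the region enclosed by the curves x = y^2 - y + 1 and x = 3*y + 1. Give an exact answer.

32/3

Both boundary curves give x as a function of y, so integrate with respect to y. Setting them equal: y^2 - 4*y = 0, i.e. y*(y - 4) = 0, so they meet at y = 0, 4.
For y in [0, 4], x = y^2 - y + 1 is on the left; area = ∫[0,4] (-(y^2 - 4*y)) dy = 32/3.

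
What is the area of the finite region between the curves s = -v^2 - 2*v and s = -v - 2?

Both boundary curves give s as a function of v, so integrate with respect to v. Setting them equal: -v^2 - v + 2 = 0, i.e. -(v - 1)*(v + 2) = 0, so they meet at v = -2, 1.
For v in [-2, 1], s = -v^2 - 2*v is on the right; area = ∫[-2,1] (-v^2 - v + 2) dv = 9/2.

9/2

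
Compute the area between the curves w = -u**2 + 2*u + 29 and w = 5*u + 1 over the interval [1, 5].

139/3

The difference (-u**2 + 2*u + 29) - (5*u + 1) = -u**2 - 3*u + 28 changes sign at u = 4 inside [1, 5], so split the integral there.
∫[1,4] (-u**2 - 3*u + 28) du = 81/2.
∫[4,5] (-u**2 - 3*u + 28) du = -35/6; the area of that piece is 35/6.
Total area = 81/2 + 35/6 = 139/3.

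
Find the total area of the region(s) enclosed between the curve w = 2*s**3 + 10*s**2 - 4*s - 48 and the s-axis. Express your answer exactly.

The curve meets the s-axis where 2*s**3 + 10*s**2 - 4*s - 48 = 0, i.e. 2*(s - 2)*(s + 3)*(s + 4) = 0, at s = -4, -3, 2.
On [-4, -3] the curve lies above the axis; ∫[-4,-3] (2*s**3 + 10*s**2 - 4*s - 48) ds = 11/6, giving area 11/6.
On [-3, 2] the curve lies below the axis; ∫[-3,2] (2*s**3 + 10*s**2 - 4*s - 48) ds = -875/6, giving area 875/6.
Total area = 11/6 + 875/6 = 443/3.

443/3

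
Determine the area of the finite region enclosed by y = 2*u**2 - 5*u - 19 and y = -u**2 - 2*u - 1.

Set the curves equal: 2*u**2 - 5*u - 19 = -u**2 - 2*u - 1, so 3*u**2 - 3*u - 18 = 0, which factors as 3*(u - 3)*(u + 2) = 0. The curves meet at u = -2, 3.
On [-2, 3], y = -u**2 - 2*u - 1 is on top; that piece has area ∫[-2,3] (-(3*u**2 - 3*u - 18)) du = 125/2.

125/2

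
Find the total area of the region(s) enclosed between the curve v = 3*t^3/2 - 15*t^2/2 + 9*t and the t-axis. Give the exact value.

The curve meets the t-axis where 3*t^3/2 - 15*t^2/2 + 9*t = 0, i.e. 3*t*(t - 3)*(t - 2)/2 = 0, at t = 0, 2, 3.
On [0, 2] the curve lies above the axis; ∫[0,2] (3*t^3/2 - 15*t^2/2 + 9*t) dt = 4, giving area 4.
On [2, 3] the curve lies below the axis; ∫[2,3] (3*t^3/2 - 15*t^2/2 + 9*t) dt = -5/8, giving area 5/8.
Total area = 4 + 5/8 = 37/8.

37/8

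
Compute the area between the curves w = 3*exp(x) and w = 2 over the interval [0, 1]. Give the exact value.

-5 + 3*exp(1)

On [0, 1], (3*exp(x)) - (2) = 3*exp(x) - 2 is ≥ 0 throughout, so the area is a single integral of |3*exp(x) - 2|.
∫[0,1] (3*exp(x) - 2) dx = -5 + 3*exp(1).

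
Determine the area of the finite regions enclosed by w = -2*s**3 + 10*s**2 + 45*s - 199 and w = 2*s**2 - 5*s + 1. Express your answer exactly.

Set the curves equal: -2*s**3 + 10*s**2 + 45*s - 199 = 2*s**2 - 5*s + 1, so -2*s**3 + 8*s**2 + 50*s - 200 = 0, which factors as -2*(s - 5)*(s - 4)*(s + 5) = 0. The curves meet at s = -5, 4, 5.
On [-5, 4], w = 2*s**2 - 5*s + 1 is on top; that piece has area ∫[-5,4] (-(-2*s**3 + 8*s**2 + 50*s - 200)) ds = 2673/2.
On [4, 5], w = -2*s**3 + 10*s**2 + 45*s - 199 is on top; that piece has area ∫[4,5] (-2*s**3 + 8*s**2 + 50*s - 200) ds = 19/6.
Total enclosed area = 2673/2 + 19/6 = 4019/3.

4019/3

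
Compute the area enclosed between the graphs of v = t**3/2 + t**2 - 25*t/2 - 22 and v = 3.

2459/12

Set the curves equal: t**3/2 + t**2 - 25*t/2 - 22 = 3, so t**3/2 + t**2 - 25*t/2 - 25 = 0, which factors as (t - 5)*(t + 2)*(t + 5)/2 = 0. The curves meet at t = -5, -2, 5.
On [-5, -2], v = t**3/2 + t**2 - 25*t/2 - 22 is on top; that piece has area ∫[-5,-2] (t**3/2 + t**2 - 25*t/2 - 25) dt = 153/8.
On [-2, 5], v = 3 is on top; that piece has area ∫[-2,5] (-(t**3/2 + t**2 - 25*t/2 - 25)) dt = 4459/24.
Total enclosed area = 153/8 + 4459/24 = 2459/12.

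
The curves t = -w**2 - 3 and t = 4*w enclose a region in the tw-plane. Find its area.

4/3

Both boundary curves give t as a function of w, so integrate with respect to w. Setting them equal: -w**2 - 4*w - 3 = 0, i.e. -(w + 1)*(w + 3) = 0, so they meet at w = -3, -1.
For w in [-3, -1], t = -w**2 - 3 is on the right; area = ∫[-3,-1] (-w**2 - 4*w - 3) dw = 4/3.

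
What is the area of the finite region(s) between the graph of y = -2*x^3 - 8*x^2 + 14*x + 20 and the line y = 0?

937/6

The curve meets the x-axis where -2*x^3 - 8*x^2 + 14*x + 20 = 0, i.e. -2*(x - 2)*(x + 1)*(x + 5) = 0, at x = -5, -1, 2.
On [-5, -1] the curve lies below the axis; ∫[-5,-1] (-2*x^3 - 8*x^2 + 14*x + 20) dx = -320/3, giving area 320/3.
On [-1, 2] the curve lies above the axis; ∫[-1,2] (-2*x^3 - 8*x^2 + 14*x + 20) dx = 99/2, giving area 99/2.
Total area = 320/3 + 99/2 = 937/6.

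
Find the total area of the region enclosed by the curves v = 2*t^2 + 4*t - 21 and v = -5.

Set the curves equal: 2*t^2 + 4*t - 21 = -5, so 2*t^2 + 4*t - 16 = 0, which factors as 2*(t - 2)*(t + 4) = 0. The curves meet at t = -4, 2.
On [-4, 2], v = -5 is on top; that piece has area ∫[-4,2] (-(2*t^2 + 4*t - 16)) dt = 72.

72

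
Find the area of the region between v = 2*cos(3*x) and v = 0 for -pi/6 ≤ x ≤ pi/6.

4/3

On [-pi/6, pi/6], (2*cos(3*x)) - (0) = 2*cos(3*x) is ≥ 0 throughout, so the area is a single integral of |2*cos(3*x)|.
∫[-pi/6,pi/6] (2*cos(3*x)) dx = 4/3.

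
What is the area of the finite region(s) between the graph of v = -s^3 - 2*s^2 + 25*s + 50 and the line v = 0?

The curve meets the s-axis where -s^3 - 2*s^2 + 25*s + 50 = 0, i.e. -(s - 5)*(s + 2)*(s + 5) = 0, at s = -5, -2, 5.
On [-5, -2] the curve lies below the axis; ∫[-5,-2] (-s^3 - 2*s^2 + 25*s + 50) ds = -153/4, giving area 153/4.
On [-2, 5] the curve lies above the axis; ∫[-2,5] (-s^3 - 2*s^2 + 25*s + 50) ds = 4459/12, giving area 4459/12.
Total area = 153/4 + 4459/12 = 2459/6.

2459/6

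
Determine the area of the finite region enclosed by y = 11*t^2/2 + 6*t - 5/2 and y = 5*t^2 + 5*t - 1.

16/3

Set the curves equal: 11*t^2/2 + 6*t - 5/2 = 5*t^2 + 5*t - 1, so t^2/2 + t - 3/2 = 0, which factors as (t - 1)*(t + 3)/2 = 0. The curves meet at t = -3, 1.
On [-3, 1], y = 5*t^2 + 5*t - 1 is on top; that piece has area ∫[-3,1] (-(t^2/2 + t - 3/2)) dt = 16/3.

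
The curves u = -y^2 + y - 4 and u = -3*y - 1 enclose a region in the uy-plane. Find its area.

4/3

Both boundary curves give u as a function of y, so integrate with respect to y. Setting them equal: -y^2 + 4*y - 3 = 0, i.e. -(y - 3)*(y - 1) = 0, so they meet at y = 1, 3.
For y in [1, 3], u = -y^2 + y - 4 is on the right; area = ∫[1,3] (-y^2 + 4*y - 3) dy = 4/3.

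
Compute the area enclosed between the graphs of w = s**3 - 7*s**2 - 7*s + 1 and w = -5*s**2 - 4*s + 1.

Set the curves equal: s**3 - 7*s**2 - 7*s + 1 = -5*s**2 - 4*s + 1, so s**3 - 2*s**2 - 3*s = 0, which factors as s*(s - 3)*(s + 1) = 0. The curves meet at s = -1, 0, 3.
On [-1, 0], w = s**3 - 7*s**2 - 7*s + 1 is on top; that piece has area ∫[-1,0] (s**3 - 2*s**2 - 3*s) ds = 7/12.
On [0, 3], w = -5*s**2 - 4*s + 1 is on top; that piece has area ∫[0,3] (-(s**3 - 2*s**2 - 3*s)) ds = 45/4.
Total enclosed area = 7/12 + 45/4 = 71/6.

71/6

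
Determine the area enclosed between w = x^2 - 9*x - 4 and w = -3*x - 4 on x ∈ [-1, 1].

6

The difference (x^2 - 9*x - 4) - (-3*x - 4) = x^2 - 6*x changes sign at x = 0 inside [-1, 1], so split the integral there.
∫[-1,0] (x^2 - 6*x) dx = 10/3.
∫[0,1] (x^2 - 6*x) dx = -8/3; the area of that piece is 8/3.
Total area = 10/3 + 8/3 = 6.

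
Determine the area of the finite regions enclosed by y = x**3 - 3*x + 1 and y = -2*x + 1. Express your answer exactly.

1/2

Set the curves equal: x**3 - 3*x + 1 = -2*x + 1, so x**3 - x = 0, which factors as x*(x - 1)*(x + 1) = 0. The curves meet at x = -1, 0, 1.
On [-1, 0], y = x**3 - 3*x + 1 is on top; that piece has area ∫[-1,0] (x**3 - x) dx = 1/4.
On [0, 1], y = -2*x + 1 is on top; that piece has area ∫[0,1] (-(x**3 - x)) dx = 1/4.
Total enclosed area = 1/4 + 1/4 = 1/2.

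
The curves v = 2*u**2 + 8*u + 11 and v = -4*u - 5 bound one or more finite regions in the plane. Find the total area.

8/3

Set the curves equal: 2*u**2 + 8*u + 11 = -4*u - 5, so 2*u**2 + 12*u + 16 = 0, which factors as 2*(u + 2)*(u + 4) = 0. The curves meet at u = -4, -2.
On [-4, -2], v = -4*u - 5 is on top; that piece has area ∫[-4,-2] (-(2*u**2 + 12*u + 16)) du = 8/3.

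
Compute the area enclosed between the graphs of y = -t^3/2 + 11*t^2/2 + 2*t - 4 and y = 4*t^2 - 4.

131/8

Set the curves equal: -t^3/2 + 11*t^2/2 + 2*t - 4 = 4*t^2 - 4, so -t^3/2 + 3*t^2/2 + 2*t = 0, which factors as -t*(t - 4)*(t + 1)/2 = 0. The curves meet at t = -1, 0, 4.
On [-1, 0], y = 4*t^2 - 4 is on top; that piece has area ∫[-1,0] (-(-t^3/2 + 3*t^2/2 + 2*t)) dt = 3/8.
On [0, 4], y = -t^3/2 + 11*t^2/2 + 2*t - 4 is on top; that piece has area ∫[0,4] (-t^3/2 + 3*t^2/2 + 2*t) dt = 16.
Total enclosed area = 3/8 + 16 = 131/8.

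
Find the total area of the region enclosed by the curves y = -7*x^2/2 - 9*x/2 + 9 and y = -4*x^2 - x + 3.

Set the curves equal: -7*x^2/2 - 9*x/2 + 9 = -4*x^2 - x + 3, so x^2/2 - 7*x/2 + 6 = 0, which factors as (x - 4)*(x - 3)/2 = 0. The curves meet at x = 3, 4.
On [3, 4], y = -4*x^2 - x + 3 is on top; that piece has area ∫[3,4] (-(x^2/2 - 7*x/2 + 6)) dx = 1/12.

1/12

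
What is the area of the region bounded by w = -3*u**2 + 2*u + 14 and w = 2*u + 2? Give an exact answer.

Set the curves equal: -3*u**2 + 2*u + 14 = 2*u + 2, so -3*u**2 + 12 = 0, which factors as -3*(u - 2)*(u + 2) = 0. The curves meet at u = -2, 2.
On [-2, 2], w = -3*u**2 + 2*u + 14 is on top; that piece has area ∫[-2,2] (-3*u**2 + 12) du = 32.

32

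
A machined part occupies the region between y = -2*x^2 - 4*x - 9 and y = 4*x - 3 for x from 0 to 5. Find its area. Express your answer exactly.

640/3

On [0, 5], (-2*x^2 - 4*x - 9) - (4*x - 3) = -2*x^2 - 8*x - 6 is ≤ 0 throughout, so the area is a single integral of |-2*x^2 - 8*x - 6|.
∫[0,5] (-2*x^2 - 8*x - 6) dx = -640/3; the area of that piece is 640/3.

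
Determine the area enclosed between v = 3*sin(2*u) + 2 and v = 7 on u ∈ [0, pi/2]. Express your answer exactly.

-3 + 5*pi/2

On [0, pi/2], (3*sin(2*u) + 2) - (7) = 3*sin(2*u) - 5 is ≤ 0 throughout, so the area is a single integral of |3*sin(2*u) - 5|.
∫[0,pi/2] (3*sin(2*u) - 5) du = 3 - 5*pi/2; the area of that piece is -3 + 5*pi/2.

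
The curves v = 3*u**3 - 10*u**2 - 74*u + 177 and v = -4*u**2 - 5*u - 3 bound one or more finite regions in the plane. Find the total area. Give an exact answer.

5137/4

Set the curves equal: 3*u**3 - 10*u**2 - 74*u + 177 = -4*u**2 - 5*u - 3, so 3*u**3 - 6*u**2 - 69*u + 180 = 0, which factors as 3*(u - 4)*(u - 3)*(u + 5) = 0. The curves meet at u = -5, 3, 4.
On [-5, 3], v = 3*u**3 - 10*u**2 - 74*u + 177 is on top; that piece has area ∫[-5,3] (3*u**3 - 6*u**2 - 69*u + 180) du = 1280.
On [3, 4], v = -4*u**2 - 5*u - 3 is on top; that piece has area ∫[3,4] (-(3*u**3 - 6*u**2 - 69*u + 180)) du = 17/4.
Total enclosed area = 1280 + 17/4 = 5137/4.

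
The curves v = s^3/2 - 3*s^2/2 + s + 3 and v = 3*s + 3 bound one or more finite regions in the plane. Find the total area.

Set the curves equal: s^3/2 - 3*s^2/2 + s + 3 = 3*s + 3, so s^3/2 - 3*s^2/2 - 2*s = 0, which factors as s*(s - 4)*(s + 1)/2 = 0. The curves meet at s = -1, 0, 4.
On [-1, 0], v = s^3/2 - 3*s^2/2 + s + 3 is on top; that piece has area ∫[-1,0] (s^3/2 - 3*s^2/2 - 2*s) ds = 3/8.
On [0, 4], v = 3*s + 3 is on top; that piece has area ∫[0,4] (-(s^3/2 - 3*s^2/2 - 2*s)) ds = 16.
Total enclosed area = 3/8 + 16 = 131/8.

131/8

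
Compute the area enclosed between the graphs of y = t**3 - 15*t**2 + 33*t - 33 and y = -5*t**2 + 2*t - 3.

37/12

Set the curves equal: t**3 - 15*t**2 + 33*t - 33 = -5*t**2 + 2*t - 3, so t**3 - 10*t**2 + 31*t - 30 = 0, which factors as (t - 5)*(t - 3)*(t - 2) = 0. The curves meet at t = 2, 3, 5.
On [2, 3], y = t**3 - 15*t**2 + 33*t - 33 is on top; that piece has area ∫[2,3] (t**3 - 10*t**2 + 31*t - 30) dt = 5/12.
On [3, 5], y = -5*t**2 + 2*t - 3 is on top; that piece has area ∫[3,5] (-(t**3 - 10*t**2 + 31*t - 30)) dt = 8/3.
Total enclosed area = 5/12 + 8/3 = 37/12.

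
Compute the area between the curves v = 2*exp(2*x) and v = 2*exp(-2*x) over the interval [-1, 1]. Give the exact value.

-4 + 2*exp(-2) + 2*exp(2)

The difference (2*exp(2*x)) - (2*exp(-2*x)) = 2*exp(2*x) - 2*exp(-2*x) changes sign at x = 0 inside [-1, 1], so split the integral there.
∫[-1,0] (2*exp(2*x) - 2*exp(-2*x)) dx = -exp(2) - exp(-2) + 2; the area of that piece is -2 + exp(-2) + exp(2).
∫[0,1] (2*exp(2*x) - 2*exp(-2*x)) dx = -2 + exp(-2) + exp(2).
Total area = (-2 + exp(-2) + exp(2)) + (-2 + exp(-2) + exp(2)) = -4 + 2*exp(-2) + 2*exp(2).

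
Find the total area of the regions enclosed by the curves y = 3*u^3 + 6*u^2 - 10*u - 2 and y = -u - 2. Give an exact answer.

Set the curves equal: 3*u^3 + 6*u^2 - 10*u - 2 = -u - 2, so 3*u^3 + 6*u^2 - 9*u = 0, which factors as 3*u*(u - 1)*(u + 3) = 0. The curves meet at u = -3, 0, 1.
On [-3, 0], y = 3*u^3 + 6*u^2 - 10*u - 2 is on top; that piece has area ∫[-3,0] (3*u^3 + 6*u^2 - 9*u) du = 135/4.
On [0, 1], y = -u - 2 is on top; that piece has area ∫[0,1] (-(3*u^3 + 6*u^2 - 9*u)) du = 7/4.
Total enclosed area = 135/4 + 7/4 = 71/2.

71/2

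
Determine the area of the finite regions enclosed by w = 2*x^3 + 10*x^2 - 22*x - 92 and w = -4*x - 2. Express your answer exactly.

Set the curves equal: 2*x^3 + 10*x^2 - 22*x - 92 = -4*x - 2, so 2*x^3 + 10*x^2 - 18*x - 90 = 0, which factors as 2*(x - 3)*(x + 3)*(x + 5) = 0. The curves meet at x = -5, -3, 3.
On [-5, -3], w = 2*x^3 + 10*x^2 - 22*x - 92 is on top; that piece has area ∫[-5,-3] (2*x^3 + 10*x^2 - 18*x - 90) dx = 56/3.
On [-3, 3], w = -4*x - 2 is on top; that piece has area ∫[-3,3] (-(2*x^3 + 10*x^2 - 18*x - 90)) dx = 360.
Total enclosed area = 56/3 + 360 = 1136/3.

1136/3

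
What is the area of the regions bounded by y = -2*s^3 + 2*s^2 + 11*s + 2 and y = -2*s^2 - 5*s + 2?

296/3

Set the curves equal: -2*s^3 + 2*s^2 + 11*s + 2 = -2*s^2 - 5*s + 2, so -2*s^3 + 4*s^2 + 16*s = 0, which factors as -2*s*(s - 4)*(s + 2) = 0. The curves meet at s = -2, 0, 4.
On [-2, 0], y = -2*s^2 - 5*s + 2 is on top; that piece has area ∫[-2,0] (-(-2*s^3 + 4*s^2 + 16*s)) ds = 40/3.
On [0, 4], y = -2*s^3 + 2*s^2 + 11*s + 2 is on top; that piece has area ∫[0,4] (-2*s^3 + 4*s^2 + 16*s) ds = 256/3.
Total enclosed area = 40/3 + 256/3 = 296/3.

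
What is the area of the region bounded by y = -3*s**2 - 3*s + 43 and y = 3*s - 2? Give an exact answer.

Set the curves equal: -3*s**2 - 3*s + 43 = 3*s - 2, so -3*s**2 - 6*s + 45 = 0, which factors as -3*(s - 3)*(s + 5) = 0. The curves meet at s = -5, 3.
On [-5, 3], y = -3*s**2 - 3*s + 43 is on top; that piece has area ∫[-5,3] (-3*s**2 - 6*s + 45) ds = 256.

256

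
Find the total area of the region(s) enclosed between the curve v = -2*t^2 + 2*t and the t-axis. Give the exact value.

1/3

The curve meets the t-axis where -2*t^2 + 2*t = 0, i.e. -2*t*(t - 1) = 0, at t = 0, 1.
On [0, 1] the curve lies above the axis; ∫[0,1] (-2*t^2 + 2*t) dt = 1/3, giving area 1/3.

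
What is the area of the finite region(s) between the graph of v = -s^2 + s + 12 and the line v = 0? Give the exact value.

The curve meets the s-axis where -s^2 + s + 12 = 0, i.e. -(s - 4)*(s + 3) = 0, at s = -3, 4.
On [-3, 4] the curve lies above the axis; ∫[-3,4] (-s^2 + s + 12) ds = 343/6, giving area 343/6.

343/6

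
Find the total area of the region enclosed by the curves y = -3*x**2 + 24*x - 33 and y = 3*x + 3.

Set the curves equal: -3*x**2 + 24*x - 33 = 3*x + 3, so -3*x**2 + 21*x - 36 = 0, which factors as -3*(x - 4)*(x - 3) = 0. The curves meet at x = 3, 4.
On [3, 4], y = -3*x**2 + 24*x - 33 is on top; that piece has area ∫[3,4] (-3*x**2 + 21*x - 36) dx = 1/2.

1/2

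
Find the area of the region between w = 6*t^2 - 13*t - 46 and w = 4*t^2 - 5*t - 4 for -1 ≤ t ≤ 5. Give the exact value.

On [-1, 5], (6*t^2 - 13*t - 46) - (4*t^2 - 5*t - 4) = 2*t^2 - 8*t - 42 is ≤ 0 throughout, so the area is a single integral of |2*t^2 - 8*t - 42|.
∫[-1,5] (2*t^2 - 8*t - 42) dt = -264; the area of that piece is 264.

264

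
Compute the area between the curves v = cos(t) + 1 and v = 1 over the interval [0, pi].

2

The difference (cos(t) + 1) - (1) = cos(t) changes sign at t = pi/2 inside [0, pi], so split the integral there.
∫[0,pi/2] (cos(t)) dt = 1.
∫[pi/2,pi] (cos(t)) dt = -1; the area of that piece is 1.
Total area = 1 + 1 = 2.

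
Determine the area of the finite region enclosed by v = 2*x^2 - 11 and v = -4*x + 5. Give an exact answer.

72

Set the curves equal: 2*x^2 - 11 = -4*x + 5, so 2*x^2 + 4*x - 16 = 0, which factors as 2*(x - 2)*(x + 4) = 0. The curves meet at x = -4, 2.
On [-4, 2], v = -4*x + 5 is on top; that piece has area ∫[-4,2] (-(2*x^2 + 4*x - 16)) dx = 72.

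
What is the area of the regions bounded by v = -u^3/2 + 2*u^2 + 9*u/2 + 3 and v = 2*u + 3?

Set the curves equal: -u^3/2 + 2*u^2 + 9*u/2 + 3 = 2*u + 3, so -u^3/2 + 2*u^2 + 5*u/2 = 0, which factors as -u*(u - 5)*(u + 1)/2 = 0. The curves meet at u = -1, 0, 5.
On [-1, 0], v = 2*u + 3 is on top; that piece has area ∫[-1,0] (-(-u^3/2 + 2*u^2 + 5*u/2)) du = 11/24.
On [0, 5], v = -u^3/2 + 2*u^2 + 9*u/2 + 3 is on top; that piece has area ∫[0,5] (-u^3/2 + 2*u^2 + 5*u/2) du = 875/24.
Total enclosed area = 11/24 + 875/24 = 443/12.

443/12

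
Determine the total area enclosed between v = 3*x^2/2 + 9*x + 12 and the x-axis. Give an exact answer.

2

The curve meets the x-axis where 3*x^2/2 + 9*x + 12 = 0, i.e. 3*(x + 2)*(x + 4)/2 = 0, at x = -4, -2.
On [-4, -2] the curve lies below the axis; ∫[-4,-2] (3*x^2/2 + 9*x + 12) dx = -2, giving area 2.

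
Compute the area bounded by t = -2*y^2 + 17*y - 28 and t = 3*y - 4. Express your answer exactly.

Both boundary curves give t as a function of y, so integrate with respect to y. Setting them equal: -2*y^2 + 14*y - 24 = 0, i.e. -2*(y - 4)*(y - 3) = 0, so they meet at y = 3, 4.
For y in [3, 4], t = -2*y^2 + 17*y - 28 is on the right; area = ∫[3,4] (-2*y^2 + 14*y - 24) dy = 1/3.

1/3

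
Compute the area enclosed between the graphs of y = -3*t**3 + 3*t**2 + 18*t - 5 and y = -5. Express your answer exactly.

253/4

Set the curves equal: -3*t**3 + 3*t**2 + 18*t - 5 = -5, so -3*t**3 + 3*t**2 + 18*t = 0, which factors as -3*t*(t - 3)*(t + 2) = 0. The curves meet at t = -2, 0, 3.
On [-2, 0], y = -5 is on top; that piece has area ∫[-2,0] (-(-3*t**3 + 3*t**2 + 18*t)) dt = 16.
On [0, 3], y = -3*t**3 + 3*t**2 + 18*t - 5 is on top; that piece has area ∫[0,3] (-3*t**3 + 3*t**2 + 18*t) dt = 189/4.
Total enclosed area = 16 + 189/4 = 253/4.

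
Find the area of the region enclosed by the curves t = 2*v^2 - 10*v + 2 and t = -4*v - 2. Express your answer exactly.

Both boundary curves give t as a function of v, so integrate with respect to v. Setting them equal: 2*v^2 - 6*v + 4 = 0, i.e. 2*(v - 2)*(v - 1) = 0, so they meet at v = 1, 2.
For v in [1, 2], t = 2*v^2 - 10*v + 2 is on the left; area = ∫[1,2] (-(2*v^2 - 6*v + 4)) dv = 1/3.

1/3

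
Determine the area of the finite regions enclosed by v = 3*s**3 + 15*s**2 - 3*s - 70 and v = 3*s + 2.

Set the curves equal: 3*s**3 + 15*s**2 - 3*s - 70 = 3*s + 2, so 3*s**3 + 15*s**2 - 6*s - 72 = 0, which factors as 3*(s - 2)*(s + 3)*(s + 4) = 0. The curves meet at s = -4, -3, 2.
On [-4, -3], v = 3*s**3 + 15*s**2 - 3*s - 70 is on top; that piece has area ∫[-4,-3] (3*s**3 + 15*s**2 - 6*s - 72) ds = 11/4.
On [-3, 2], v = 3*s + 2 is on top; that piece has area ∫[-3,2] (-(3*s**3 + 15*s**2 - 6*s - 72)) ds = 875/4.
Total enclosed area = 11/4 + 875/4 = 443/2.

443/2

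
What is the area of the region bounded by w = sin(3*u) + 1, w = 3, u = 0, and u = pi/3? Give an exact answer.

-2/3 + 2*pi/3

On [0, pi/3], (sin(3*u) + 1) - (3) = sin(3*u) - 2 is ≤ 0 throughout, so the area is a single integral of |sin(3*u) - 2|.
∫[0,pi/3] (sin(3*u) - 2) du = 2/3 - 2*pi/3; the area of that piece is -2/3 + 2*pi/3.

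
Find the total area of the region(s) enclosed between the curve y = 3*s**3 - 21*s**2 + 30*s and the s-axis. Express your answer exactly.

253/4

The curve meets the s-axis where 3*s**3 - 21*s**2 + 30*s = 0, i.e. 3*s*(s - 5)*(s - 2) = 0, at s = 0, 2, 5.
On [0, 2] the curve lies above the axis; ∫[0,2] (3*s**3 - 21*s**2 + 30*s) ds = 16, giving area 16.
On [2, 5] the curve lies below the axis; ∫[2,5] (3*s**3 - 21*s**2 + 30*s) ds = -189/4, giving area 189/4.
Total area = 16 + 189/4 = 253/4.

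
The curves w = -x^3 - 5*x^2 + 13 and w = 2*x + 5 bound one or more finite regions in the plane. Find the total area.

Set the curves equal: -x^3 - 5*x^2 + 13 = 2*x + 5, so -x^3 - 5*x^2 - 2*x + 8 = 0, which factors as -(x - 1)*(x + 2)*(x + 4) = 0. The curves meet at x = -4, -2, 1.
On [-4, -2], w = 2*x + 5 is on top; that piece has area ∫[-4,-2] (-(-x^3 - 5*x^2 - 2*x + 8)) dx = 16/3.
On [-2, 1], w = -x^3 - 5*x^2 + 13 is on top; that piece has area ∫[-2,1] (-x^3 - 5*x^2 - 2*x + 8) dx = 63/4.
Total enclosed area = 16/3 + 63/4 = 253/12.

253/12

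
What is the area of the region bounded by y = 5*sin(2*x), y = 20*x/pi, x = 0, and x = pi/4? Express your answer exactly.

On [0, pi/4], (5*sin(2*x)) - (20*x/pi) = -20*x/pi + 5*sin(2*x) is ≥ 0 throughout, so the area is a single integral of |-20*x/pi + 5*sin(2*x)|.
∫[0,pi/4] (-20*x/pi + 5*sin(2*x)) dx = 5/2 - 5*pi/8.

5/2 - 5*pi/8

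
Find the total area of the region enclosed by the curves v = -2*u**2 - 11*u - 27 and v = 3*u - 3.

1/3

Set the curves equal: -2*u**2 - 11*u - 27 = 3*u - 3, so -2*u**2 - 14*u - 24 = 0, which factors as -2*(u + 3)*(u + 4) = 0. The curves meet at u = -4, -3.
On [-4, -3], v = -2*u**2 - 11*u - 27 is on top; that piece has area ∫[-4,-3] (-2*u**2 - 14*u - 24) du = 1/3.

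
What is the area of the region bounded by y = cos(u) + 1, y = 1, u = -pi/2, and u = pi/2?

2

On [-pi/2, pi/2], (cos(u) + 1) - (1) = cos(u) is ≥ 0 throughout, so the area is a single integral of |cos(u)|.
∫[-pi/2,pi/2] (cos(u)) du = 2.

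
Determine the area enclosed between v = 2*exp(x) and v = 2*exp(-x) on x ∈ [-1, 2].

-8 + 2*exp(-2) + 2*exp(-1) + 2*exp(1) + 2*exp(2)

The difference (2*exp(x)) - (2*exp(-x)) = 2*exp(x) - 2*exp(-x) changes sign at x = 0 inside [-1, 2], so split the integral there.
∫[-1,0] (2*exp(x) - 2*exp(-x)) dx = -2*exp(1) - 2*exp(-1) + 4; the area of that piece is -4 + 2*exp(-1) + 2*exp(1).
∫[0,2] (2*exp(x) - 2*exp(-x)) dx = -4 + 2*exp(-2) + 2*exp(2).
Total area = (-4 + 2*exp(-1) + 2*exp(1)) + (-4 + 2*exp(-2) + 2*exp(2)) = -8 + 2*exp(-2) + 2*exp(-1) + 2*exp(1) + 2*exp(2).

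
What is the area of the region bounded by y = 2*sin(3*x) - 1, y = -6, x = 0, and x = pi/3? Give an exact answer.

On [0, pi/3], (2*sin(3*x) - 1) - (-6) = 2*sin(3*x) + 5 is ≥ 0 throughout, so the area is a single integral of |2*sin(3*x) + 5|.
∫[0,pi/3] (2*sin(3*x) + 5) dx = 4/3 + 5*pi/3.

4/3 + 5*pi/3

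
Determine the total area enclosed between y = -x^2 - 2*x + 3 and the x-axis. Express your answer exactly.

The curve meets the x-axis where -x^2 - 2*x + 3 = 0, i.e. -(x - 1)*(x + 3) = 0, at x = -3, 1.
On [-3, 1] the curve lies above the axis; ∫[-3,1] (-x^2 - 2*x + 3) dx = 32/3, giving area 32/3.

32/3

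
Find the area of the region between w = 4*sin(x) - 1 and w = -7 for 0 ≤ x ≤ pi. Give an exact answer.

On [0, pi], (4*sin(x) - 1) - (-7) = 4*sin(x) + 6 is ≥ 0 throughout, so the area is a single integral of |4*sin(x) + 6|.
∫[0,pi] (4*sin(x) + 6) dx = 8 + 6*pi.

8 + 6*pi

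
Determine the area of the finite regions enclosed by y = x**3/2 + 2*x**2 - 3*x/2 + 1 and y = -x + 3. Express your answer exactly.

Set the curves equal: x**3/2 + 2*x**2 - 3*x/2 + 1 = -x + 3, so x**3/2 + 2*x**2 - x/2 - 2 = 0, which factors as (x - 1)*(x + 1)*(x + 4)/2 = 0. The curves meet at x = -4, -1, 1.
On [-4, -1], y = x**3/2 + 2*x**2 - 3*x/2 + 1 is on top; that piece has area ∫[-4,-1] (x**3/2 + 2*x**2 - x/2 - 2) dx = 63/8.
On [-1, 1], y = -x + 3 is on top; that piece has area ∫[-1,1] (-(x**3/2 + 2*x**2 - x/2 - 2)) dx = 8/3.
Total enclosed area = 63/8 + 8/3 = 253/24.

253/24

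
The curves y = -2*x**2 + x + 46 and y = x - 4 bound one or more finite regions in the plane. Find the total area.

1000/3

Set the curves equal: -2*x**2 + x + 46 = x - 4, so -2*x**2 + 50 = 0, which factors as -2*(x - 5)*(x + 5) = 0. The curves meet at x = -5, 5.
On [-5, 5], y = -2*x**2 + x + 46 is on top; that piece has area ∫[-5,5] (-2*x**2 + 50) dx = 1000/3.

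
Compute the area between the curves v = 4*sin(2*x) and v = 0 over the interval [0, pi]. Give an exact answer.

The difference (4*sin(2*x)) - (0) = 4*sin(2*x) changes sign at x = pi/2 inside [0, pi], so split the integral there.
∫[0,pi/2] (4*sin(2*x)) dx = 4.
∫[pi/2,pi] (4*sin(2*x)) dx = -4; the area of that piece is 4.
Total area = 4 + 4 = 8.

8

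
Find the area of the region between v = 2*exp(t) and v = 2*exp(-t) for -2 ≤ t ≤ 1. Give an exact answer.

The difference (2*exp(t)) - (2*exp(-t)) = 2*exp(t) - 2*exp(-t) changes sign at t = 0 inside [-2, 1], so split the integral there.
∫[-2,0] (2*exp(t) - 2*exp(-t)) dt = -2*exp(2) - 2*exp(-2) + 4; the area of that piece is -4 + 2*exp(-2) + 2*exp(2).
∫[0,1] (2*exp(t) - 2*exp(-t)) dt = -4 + 2*exp(-1) + 2*exp(1).
Total area = (-4 + 2*exp(-2) + 2*exp(2)) + (-4 + 2*exp(-1) + 2*exp(1)) = -8 + 2*exp(-2) + 2*exp(-1) + 2*exp(1) + 2*exp(2).

-8 + 2*exp(-2) + 2*exp(-1) + 2*exp(1) + 2*exp(2)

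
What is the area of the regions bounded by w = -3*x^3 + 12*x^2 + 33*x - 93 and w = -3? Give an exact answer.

Set the curves equal: -3*x^3 + 12*x^2 + 33*x - 93 = -3, so -3*x^3 + 12*x^2 + 33*x - 90 = 0, which factors as -3*(x - 5)*(x - 2)*(x + 3) = 0. The curves meet at x = -3, 2, 5.
On [-3, 2], w = -3 is on top; that piece has area ∫[-3,2] (-(-3*x^3 + 12*x^2 + 33*x - 90)) dx = 1375/4.
On [2, 5], w = -3*x^3 + 12*x^2 + 33*x - 93 is on top; that piece has area ∫[2,5] (-3*x^3 + 12*x^2 + 33*x - 90) dx = 351/4.
Total enclosed area = 1375/4 + 351/4 = 863/2.

863/2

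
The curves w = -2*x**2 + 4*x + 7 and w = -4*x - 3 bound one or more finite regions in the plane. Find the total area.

72

Set the curves equal: -2*x**2 + 4*x + 7 = -4*x - 3, so -2*x**2 + 8*x + 10 = 0, which factors as -2*(x - 5)*(x + 1) = 0. The curves meet at x = -1, 5.
On [-1, 5], w = -2*x**2 + 4*x + 7 is on top; that piece has area ∫[-1,5] (-2*x**2 + 8*x + 10) dx = 72.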